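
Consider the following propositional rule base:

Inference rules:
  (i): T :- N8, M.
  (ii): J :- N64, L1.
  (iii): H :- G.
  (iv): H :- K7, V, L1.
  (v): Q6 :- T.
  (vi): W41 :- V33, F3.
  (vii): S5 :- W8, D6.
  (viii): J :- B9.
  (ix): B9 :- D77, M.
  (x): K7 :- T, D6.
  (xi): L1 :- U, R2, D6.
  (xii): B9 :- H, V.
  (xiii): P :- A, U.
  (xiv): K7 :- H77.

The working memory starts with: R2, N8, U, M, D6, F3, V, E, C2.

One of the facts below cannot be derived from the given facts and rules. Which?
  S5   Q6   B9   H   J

Round 1 — (i), (xi), derive T, L1.
Round 2 — (v), (x), derive Q6, K7.
Round 3 — (iv), derive H.
Round 4 — (xii), derive B9.
Round 5 — (viii), derive J.
Derived: B9 (round 4), Q6 (round 2), H (round 3), J (round 5). S5 never appears in any round.

S5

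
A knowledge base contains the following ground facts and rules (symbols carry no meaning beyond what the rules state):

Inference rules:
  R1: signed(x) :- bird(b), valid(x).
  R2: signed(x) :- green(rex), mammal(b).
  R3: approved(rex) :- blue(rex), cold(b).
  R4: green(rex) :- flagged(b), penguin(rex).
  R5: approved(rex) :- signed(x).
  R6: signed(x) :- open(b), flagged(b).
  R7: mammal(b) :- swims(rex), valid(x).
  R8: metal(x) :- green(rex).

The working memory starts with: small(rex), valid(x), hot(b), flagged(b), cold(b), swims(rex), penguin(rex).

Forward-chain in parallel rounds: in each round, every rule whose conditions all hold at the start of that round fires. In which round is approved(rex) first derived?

Round 1: R4 [green(rex) :- flagged(b), penguin(rex).]; R7 [mammal(b) :- swims(rex), valid(x).]. New: green(rex), mammal(b).
Round 2: R2 [signed(x) :- green(rex), mammal(b).]; R8 [metal(x) :- green(rex).]. New: signed(x), metal(x).
Round 3: R5 [approved(rex) :- signed(x).]. New: approved(rex).
approved(rex) first appears in round 3.

3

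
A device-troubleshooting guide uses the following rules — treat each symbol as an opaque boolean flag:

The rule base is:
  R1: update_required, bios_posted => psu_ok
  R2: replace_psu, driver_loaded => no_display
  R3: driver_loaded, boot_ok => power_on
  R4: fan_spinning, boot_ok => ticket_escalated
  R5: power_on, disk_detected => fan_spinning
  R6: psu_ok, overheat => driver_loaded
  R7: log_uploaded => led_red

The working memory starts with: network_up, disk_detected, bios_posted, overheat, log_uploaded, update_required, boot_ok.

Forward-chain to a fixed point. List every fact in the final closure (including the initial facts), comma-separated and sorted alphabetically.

[1] R1 [update_required, bios_posted => psu_ok]; R7 [log_uploaded => led_red]. ⇒ new: psu_ok, led_red.
[2] R6 [psu_ok, overheat => driver_loaded]. ⇒ new: driver_loaded.
[3] R3 [driver_loaded, boot_ok => power_on]. ⇒ new: power_on.
[4] R5 [power_on, disk_detected => fan_spinning]. ⇒ new: fan_spinning.
[5] R4 [fan_spinning, boot_ok => ticket_escalated]. ⇒ new: ticket_escalated.

bios_posted, boot_ok, disk_detected, driver_loaded, fan_spinning, led_red, log_uploaded, network_up, overheat, power_on, psu_ok, ticket_escalated, update_required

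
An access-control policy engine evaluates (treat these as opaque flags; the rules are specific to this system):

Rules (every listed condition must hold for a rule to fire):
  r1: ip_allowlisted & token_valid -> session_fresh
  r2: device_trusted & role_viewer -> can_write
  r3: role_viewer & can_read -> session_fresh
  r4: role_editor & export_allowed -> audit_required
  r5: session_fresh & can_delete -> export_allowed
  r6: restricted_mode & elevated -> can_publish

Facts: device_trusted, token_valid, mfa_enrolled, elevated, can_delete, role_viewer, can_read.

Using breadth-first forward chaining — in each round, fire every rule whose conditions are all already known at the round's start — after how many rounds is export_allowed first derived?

2

Round 1: r2 [device_trusted & role_viewer -> can_write]; r3 [role_viewer & can_read -> session_fresh]. New: can_write, session_fresh.
Round 2: r5 [session_fresh & can_delete -> export_allowed]. New: export_allowed.
export_allowed first appears in round 2.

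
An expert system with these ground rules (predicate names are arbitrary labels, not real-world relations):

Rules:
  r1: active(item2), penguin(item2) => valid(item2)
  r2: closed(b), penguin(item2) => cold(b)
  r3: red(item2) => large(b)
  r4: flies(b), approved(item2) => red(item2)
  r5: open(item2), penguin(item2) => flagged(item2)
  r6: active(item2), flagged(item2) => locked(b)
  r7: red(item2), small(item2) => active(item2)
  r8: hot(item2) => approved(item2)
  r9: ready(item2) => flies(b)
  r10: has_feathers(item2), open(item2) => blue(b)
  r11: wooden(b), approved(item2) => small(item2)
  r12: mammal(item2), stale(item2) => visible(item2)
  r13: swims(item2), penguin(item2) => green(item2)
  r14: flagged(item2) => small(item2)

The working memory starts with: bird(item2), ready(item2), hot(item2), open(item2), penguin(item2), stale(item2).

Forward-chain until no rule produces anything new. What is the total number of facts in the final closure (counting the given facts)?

Round 1 — r5, r8, r9, derive flagged(item2), approved(item2), flies(b).
Round 2 — r4, r14, derive red(item2), small(item2).
Round 3 — r3, r7, derive large(b), active(item2).
Round 4 — r1, r6, derive valid(item2), locked(b).
Closure: {active(item2), approved(item2), bird(item2), flagged(item2), flies(b), hot(item2), large(b), locked(b), open(item2), penguin(item2), ready(item2), red(item2), small(item2), stale(item2), valid(item2)} — 15 facts.

15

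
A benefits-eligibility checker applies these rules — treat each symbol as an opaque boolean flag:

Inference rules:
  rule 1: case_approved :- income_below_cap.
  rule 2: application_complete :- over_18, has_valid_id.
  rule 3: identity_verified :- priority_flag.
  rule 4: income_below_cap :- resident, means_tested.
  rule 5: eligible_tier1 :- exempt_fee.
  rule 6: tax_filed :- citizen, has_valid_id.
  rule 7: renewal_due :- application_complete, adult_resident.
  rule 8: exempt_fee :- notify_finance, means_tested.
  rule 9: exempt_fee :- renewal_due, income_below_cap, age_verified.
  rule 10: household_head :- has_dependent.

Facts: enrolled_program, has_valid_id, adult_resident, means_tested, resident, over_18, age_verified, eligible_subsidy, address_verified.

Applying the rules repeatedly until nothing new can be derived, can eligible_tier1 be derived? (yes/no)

Round 1 fires rule 2, rule 4, giving application_complete, income_below_cap.
Round 2 fires rule 1, rule 7, giving case_approved, renewal_due.
Round 3 fires rule 9, giving exempt_fee.
Round 4 fires rule 5, giving eligible_tier1.
eligible_tier1 appears in round 4, so it is derivable.

yes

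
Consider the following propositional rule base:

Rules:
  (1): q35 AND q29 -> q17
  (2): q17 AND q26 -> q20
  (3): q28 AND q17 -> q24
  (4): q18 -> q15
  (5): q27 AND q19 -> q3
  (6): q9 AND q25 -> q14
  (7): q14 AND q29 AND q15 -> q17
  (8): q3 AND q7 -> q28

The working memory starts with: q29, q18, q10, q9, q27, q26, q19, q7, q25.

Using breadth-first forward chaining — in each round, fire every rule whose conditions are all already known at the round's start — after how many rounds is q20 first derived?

Round 1 fires (4), (5), (6), giving q15, q3, q14.
Round 2 fires (7), (8), giving q17, q28.
Round 3 fires (2), (3), giving q20, q24.
q20 first appears in round 3.

3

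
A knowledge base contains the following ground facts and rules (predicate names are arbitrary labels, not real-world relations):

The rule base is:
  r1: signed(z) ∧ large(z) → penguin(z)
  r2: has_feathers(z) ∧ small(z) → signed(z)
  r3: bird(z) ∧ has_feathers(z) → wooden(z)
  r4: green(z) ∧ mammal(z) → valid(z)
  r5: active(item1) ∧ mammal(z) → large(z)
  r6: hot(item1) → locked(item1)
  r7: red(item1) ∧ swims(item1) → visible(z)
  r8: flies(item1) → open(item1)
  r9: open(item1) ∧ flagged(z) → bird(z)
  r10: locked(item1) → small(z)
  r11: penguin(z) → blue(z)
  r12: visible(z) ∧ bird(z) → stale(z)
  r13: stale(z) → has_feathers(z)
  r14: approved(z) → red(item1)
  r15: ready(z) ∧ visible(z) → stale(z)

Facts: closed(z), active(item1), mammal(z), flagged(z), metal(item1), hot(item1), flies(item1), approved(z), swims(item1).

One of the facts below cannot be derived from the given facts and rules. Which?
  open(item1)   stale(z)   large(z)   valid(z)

valid(z)

Round 1: r5 [active(item1) ∧ mammal(z) → large(z)]; r6 [hot(item1) → locked(item1)]; r8 [flies(item1) → open(item1)]; r14 [approved(z) → red(item1)]. Adds large(z), locked(item1), open(item1), red(item1).
Round 2: r7 [red(item1) ∧ swims(item1) → visible(z)]; r9 [open(item1) ∧ flagged(z) → bird(z)]; r10 [locked(item1) → small(z)]. Adds visible(z), bird(z), small(z).
Round 3: r12 [visible(z) ∧ bird(z) → stale(z)]. Adds stale(z).
Round 4: r13 [stale(z) → has_feathers(z)]. Adds has_feathers(z).
Round 5: r2 [has_feathers(z) ∧ small(z) → signed(z)]; r3 [bird(z) ∧ has_feathers(z) → wooden(z)]. Adds signed(z), wooden(z).
Round 6: r1 [signed(z) ∧ large(z) → penguin(z)]. Adds penguin(z).
Round 7: r11 [penguin(z) → blue(z)]. Adds blue(z).
Derived: large(z) (round 1), stale(z) (round 3), open(item1) (round 1). valid(z) never appears in any round.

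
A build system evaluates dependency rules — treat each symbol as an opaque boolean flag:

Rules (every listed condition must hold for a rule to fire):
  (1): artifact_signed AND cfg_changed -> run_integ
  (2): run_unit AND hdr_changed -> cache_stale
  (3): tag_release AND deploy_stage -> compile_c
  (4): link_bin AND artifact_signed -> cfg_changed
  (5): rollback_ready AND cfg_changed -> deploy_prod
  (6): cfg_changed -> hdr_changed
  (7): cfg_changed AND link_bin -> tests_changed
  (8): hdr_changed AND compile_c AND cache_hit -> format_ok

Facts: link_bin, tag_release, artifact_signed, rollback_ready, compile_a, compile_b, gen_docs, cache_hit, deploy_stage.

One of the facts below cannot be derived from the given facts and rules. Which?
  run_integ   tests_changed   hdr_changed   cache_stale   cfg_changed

Round 1 — (3), (4), derive compile_c, cfg_changed.
Round 2 — (1), (5), (6), (7), derive run_integ, deploy_prod, hdr_changed, tests_changed.
Round 3 — (8), derive format_ok.
Derived: cfg_changed (round 1), tests_changed (round 2), run_integ (round 2), hdr_changed (round 2). cache_stale never appears in any round.

cache_stale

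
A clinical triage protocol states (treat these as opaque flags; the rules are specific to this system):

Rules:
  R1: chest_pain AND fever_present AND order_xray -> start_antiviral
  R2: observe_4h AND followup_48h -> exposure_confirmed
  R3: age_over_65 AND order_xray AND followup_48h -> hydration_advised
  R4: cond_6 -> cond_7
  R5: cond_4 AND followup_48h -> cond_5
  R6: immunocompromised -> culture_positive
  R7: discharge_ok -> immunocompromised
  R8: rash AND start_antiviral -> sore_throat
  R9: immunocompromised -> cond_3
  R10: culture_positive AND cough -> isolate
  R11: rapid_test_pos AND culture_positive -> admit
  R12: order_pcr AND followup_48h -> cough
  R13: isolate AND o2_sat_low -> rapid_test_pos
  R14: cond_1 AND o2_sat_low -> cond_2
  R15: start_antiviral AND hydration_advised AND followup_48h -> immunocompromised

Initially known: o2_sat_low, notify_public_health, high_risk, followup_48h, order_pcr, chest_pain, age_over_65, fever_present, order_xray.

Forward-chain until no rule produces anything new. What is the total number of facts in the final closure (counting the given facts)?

[1] R1 [chest_pain AND fever_present AND order_xray -> start_antiviral]; R3 [age_over_65 AND order_xray AND followup_48h -> hydration_advised]; R12 [order_pcr AND followup_48h -> cough]. ⇒ new: start_antiviral, hydration_advised, cough.
[2] R15 [start_antiviral AND hydration_advised AND followup_48h -> immunocompromised]. ⇒ new: immunocompromised.
[3] R6 [immunocompromised -> culture_positive]; R9 [immunocompromised -> cond_3]. ⇒ new: culture_positive, cond_3.
[4] R10 [culture_positive AND cough -> isolate]. ⇒ new: isolate.
[5] R13 [isolate AND o2_sat_low -> rapid_test_pos]. ⇒ new: rapid_test_pos.
[6] R11 [rapid_test_pos AND culture_positive -> admit]. ⇒ new: admit.
Closure: {admit, age_over_65, chest_pain, cond_3, cough, culture_positive, fever_present, followup_48h, high_risk, hydration_advised, immunocompromised, isolate, notify_public_health, o2_sat_low, order_pcr, order_xray, rapid_test_pos, start_antiviral} — 18 facts.

18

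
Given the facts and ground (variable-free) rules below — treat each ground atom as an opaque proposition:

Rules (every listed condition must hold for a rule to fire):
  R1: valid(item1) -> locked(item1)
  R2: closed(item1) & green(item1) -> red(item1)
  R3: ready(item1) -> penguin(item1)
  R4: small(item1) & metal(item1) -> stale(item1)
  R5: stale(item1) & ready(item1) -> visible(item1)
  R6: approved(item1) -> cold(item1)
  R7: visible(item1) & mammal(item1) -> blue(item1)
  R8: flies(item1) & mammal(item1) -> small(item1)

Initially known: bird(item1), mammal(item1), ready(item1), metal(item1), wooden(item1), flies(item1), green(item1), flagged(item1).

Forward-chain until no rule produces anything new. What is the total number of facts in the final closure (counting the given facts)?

Round 1 — R3, R8, derive penguin(item1), small(item1).
Round 2 — R4, derive stale(item1).
Round 3 — R5, derive visible(item1).
Round 4 — R7, derive blue(item1).
Closure: {bird(item1), blue(item1), flagged(item1), flies(item1), green(item1), mammal(item1), metal(item1), penguin(item1), ready(item1), small(item1), stale(item1), visible(item1), wooden(item1)} — 13 facts.

13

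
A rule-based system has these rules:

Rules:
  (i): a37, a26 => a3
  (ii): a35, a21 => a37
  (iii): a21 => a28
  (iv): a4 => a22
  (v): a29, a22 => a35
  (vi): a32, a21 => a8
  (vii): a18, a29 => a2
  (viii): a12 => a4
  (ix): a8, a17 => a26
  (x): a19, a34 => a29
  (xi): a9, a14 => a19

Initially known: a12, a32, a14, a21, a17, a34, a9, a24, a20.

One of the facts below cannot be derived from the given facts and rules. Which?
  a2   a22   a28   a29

Round 1 fires (iii), (vi), (viii), (xi), giving a28, a8, a4, a19.
Round 2 fires (iv), (ix), (x), giving a22, a26, a29.
Round 3 fires (v), giving a35.
Round 4 fires (ii), giving a37.
Round 5 fires (i), giving a3.
Derived: a29 (round 2), a22 (round 2), a28 (round 1). a2 never appears in any round.

a2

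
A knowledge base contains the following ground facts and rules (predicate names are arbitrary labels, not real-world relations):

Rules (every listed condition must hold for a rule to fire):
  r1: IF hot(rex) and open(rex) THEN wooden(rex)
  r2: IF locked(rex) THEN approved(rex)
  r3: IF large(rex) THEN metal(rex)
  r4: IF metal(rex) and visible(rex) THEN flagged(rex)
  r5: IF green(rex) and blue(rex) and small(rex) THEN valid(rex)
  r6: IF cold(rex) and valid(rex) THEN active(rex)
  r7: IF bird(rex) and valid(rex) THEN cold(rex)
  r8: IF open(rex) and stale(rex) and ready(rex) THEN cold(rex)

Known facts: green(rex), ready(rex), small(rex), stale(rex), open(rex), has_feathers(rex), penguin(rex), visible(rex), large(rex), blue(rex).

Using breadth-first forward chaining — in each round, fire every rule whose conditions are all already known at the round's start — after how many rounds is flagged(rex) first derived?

2

Round 1: r3 [IF large(rex) THEN metal(rex)]; r5 [IF green(rex) and blue(rex) and small(rex) THEN valid(rex)]; r8 [IF open(rex) and stale(rex) and ready(rex) THEN cold(rex)]. New: metal(rex), valid(rex), cold(rex).
Round 2: r4 [IF metal(rex) and visible(rex) THEN flagged(rex)]; r6 [IF cold(rex) and valid(rex) THEN active(rex)]. New: flagged(rex), active(rex).
flagged(rex) first appears in round 2.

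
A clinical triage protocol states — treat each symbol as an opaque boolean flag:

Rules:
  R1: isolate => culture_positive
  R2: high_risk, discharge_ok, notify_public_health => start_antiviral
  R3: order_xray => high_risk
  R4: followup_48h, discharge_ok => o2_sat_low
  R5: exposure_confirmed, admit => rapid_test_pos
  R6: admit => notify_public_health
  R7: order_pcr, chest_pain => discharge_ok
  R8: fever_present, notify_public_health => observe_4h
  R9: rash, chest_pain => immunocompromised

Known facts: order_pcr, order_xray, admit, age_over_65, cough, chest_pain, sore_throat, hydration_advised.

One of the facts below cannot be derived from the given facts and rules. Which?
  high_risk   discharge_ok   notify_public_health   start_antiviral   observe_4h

observe_4h

Round 1 — R3, R6, R7, derive high_risk, notify_public_health, discharge_ok.
Round 2 — R2, derive start_antiviral.
Derived: discharge_ok (round 1), start_antiviral (round 2), notify_public_health (round 1), high_risk (round 1). observe_4h never appears in any round.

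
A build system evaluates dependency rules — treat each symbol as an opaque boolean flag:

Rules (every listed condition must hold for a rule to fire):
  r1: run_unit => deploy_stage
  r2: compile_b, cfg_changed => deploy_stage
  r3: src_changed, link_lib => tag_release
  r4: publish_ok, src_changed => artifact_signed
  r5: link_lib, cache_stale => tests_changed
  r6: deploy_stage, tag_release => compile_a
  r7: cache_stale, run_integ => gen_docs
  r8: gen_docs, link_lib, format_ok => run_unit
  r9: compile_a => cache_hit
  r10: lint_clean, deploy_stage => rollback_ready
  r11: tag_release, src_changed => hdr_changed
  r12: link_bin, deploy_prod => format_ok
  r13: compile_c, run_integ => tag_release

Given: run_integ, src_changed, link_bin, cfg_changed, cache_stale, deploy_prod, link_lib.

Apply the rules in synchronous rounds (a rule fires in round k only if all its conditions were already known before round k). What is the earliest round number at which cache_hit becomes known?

5

Round 1: r3 [src_changed, link_lib => tag_release]; r5 [link_lib, cache_stale => tests_changed]; r7 [cache_stale, run_integ => gen_docs]; r12 [link_bin, deploy_prod => format_ok]. New: tag_release, tests_changed, gen_docs, format_ok.
Round 2: r8 [gen_docs, link_lib, format_ok => run_unit]; r11 [tag_release, src_changed => hdr_changed]. New: run_unit, hdr_changed.
Round 3: r1 [run_unit => deploy_stage]. New: deploy_stage.
Round 4: r6 [deploy_stage, tag_release => compile_a]. New: compile_a.
Round 5: r9 [compile_a => cache_hit]. New: cache_hit.
cache_hit first appears in round 5.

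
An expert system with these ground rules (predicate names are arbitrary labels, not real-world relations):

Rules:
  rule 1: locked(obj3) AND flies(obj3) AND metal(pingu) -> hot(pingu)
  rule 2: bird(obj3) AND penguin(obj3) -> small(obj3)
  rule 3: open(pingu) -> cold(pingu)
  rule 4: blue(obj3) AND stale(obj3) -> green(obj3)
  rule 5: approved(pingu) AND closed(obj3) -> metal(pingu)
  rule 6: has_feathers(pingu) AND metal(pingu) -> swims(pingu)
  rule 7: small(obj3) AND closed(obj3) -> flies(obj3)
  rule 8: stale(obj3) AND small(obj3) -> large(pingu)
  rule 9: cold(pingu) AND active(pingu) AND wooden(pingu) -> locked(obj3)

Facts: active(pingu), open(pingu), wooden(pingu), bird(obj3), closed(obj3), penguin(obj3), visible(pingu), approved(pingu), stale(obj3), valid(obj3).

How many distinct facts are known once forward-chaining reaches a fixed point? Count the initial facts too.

Round 1 fires rule 2, rule 3, rule 5, giving small(obj3), cold(pingu), metal(pingu).
Round 2 fires rule 7, rule 8, rule 9, giving flies(obj3), large(pingu), locked(obj3).
Round 3 fires rule 1, giving hot(pingu).
Closure: {active(pingu), approved(pingu), bird(obj3), closed(obj3), cold(pingu), flies(obj3), hot(pingu), large(pingu), locked(obj3), metal(pingu), open(pingu), penguin(obj3), small(obj3), stale(obj3), valid(obj3), visible(pingu), wooden(pingu)} — 17 facts.

17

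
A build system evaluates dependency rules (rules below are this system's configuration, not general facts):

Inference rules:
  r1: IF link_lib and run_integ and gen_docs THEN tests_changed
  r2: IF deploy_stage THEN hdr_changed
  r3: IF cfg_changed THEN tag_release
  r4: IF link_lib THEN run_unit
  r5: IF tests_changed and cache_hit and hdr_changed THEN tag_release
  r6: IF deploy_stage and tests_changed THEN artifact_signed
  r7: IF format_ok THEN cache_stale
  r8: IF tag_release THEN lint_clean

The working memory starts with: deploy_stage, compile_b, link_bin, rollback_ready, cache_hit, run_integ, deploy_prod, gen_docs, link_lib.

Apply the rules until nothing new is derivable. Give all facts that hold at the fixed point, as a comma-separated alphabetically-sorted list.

artifact_signed, cache_hit, compile_b, deploy_prod, deploy_stage, gen_docs, hdr_changed, link_bin, link_lib, lint_clean, rollback_ready, run_integ, run_unit, tag_release, tests_changed

Round 1 fires r1, r2, r4, giving tests_changed, hdr_changed, run_unit.
Round 2 fires r5, r6, giving tag_release, artifact_signed.
Round 3 fires r8, giving lint_clean.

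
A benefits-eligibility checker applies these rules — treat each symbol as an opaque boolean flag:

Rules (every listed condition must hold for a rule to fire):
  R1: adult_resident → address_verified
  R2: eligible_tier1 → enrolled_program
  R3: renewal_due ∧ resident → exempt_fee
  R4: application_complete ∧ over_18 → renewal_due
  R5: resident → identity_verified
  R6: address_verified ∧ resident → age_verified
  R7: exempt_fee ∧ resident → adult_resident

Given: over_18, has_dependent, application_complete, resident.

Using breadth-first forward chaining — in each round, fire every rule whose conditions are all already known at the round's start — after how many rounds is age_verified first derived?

5

Round 1: R4 [application_complete ∧ over_18 → renewal_due]; R5 [resident → identity_verified]. New: renewal_due, identity_verified.
Round 2: R3 [renewal_due ∧ resident → exempt_fee]. New: exempt_fee.
Round 3: R7 [exempt_fee ∧ resident → adult_resident]. New: adult_resident.
Round 4: R1 [adult_resident → address_verified]. New: address_verified.
Round 5: R6 [address_verified ∧ resident → age_verified]. New: age_verified.
age_verified first appears in round 5.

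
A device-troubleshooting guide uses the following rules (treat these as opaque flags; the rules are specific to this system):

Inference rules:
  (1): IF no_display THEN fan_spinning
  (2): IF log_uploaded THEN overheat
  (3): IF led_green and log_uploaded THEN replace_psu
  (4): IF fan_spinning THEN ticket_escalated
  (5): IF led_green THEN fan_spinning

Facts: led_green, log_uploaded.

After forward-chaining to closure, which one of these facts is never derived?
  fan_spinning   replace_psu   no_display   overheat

Round 1 — (2), (3), (5), derive overheat, replace_psu, fan_spinning.
Round 2 — (4), derive ticket_escalated.
Derived: replace_psu (round 1), overheat (round 1), fan_spinning (round 1). no_display never appears in any round.

no_display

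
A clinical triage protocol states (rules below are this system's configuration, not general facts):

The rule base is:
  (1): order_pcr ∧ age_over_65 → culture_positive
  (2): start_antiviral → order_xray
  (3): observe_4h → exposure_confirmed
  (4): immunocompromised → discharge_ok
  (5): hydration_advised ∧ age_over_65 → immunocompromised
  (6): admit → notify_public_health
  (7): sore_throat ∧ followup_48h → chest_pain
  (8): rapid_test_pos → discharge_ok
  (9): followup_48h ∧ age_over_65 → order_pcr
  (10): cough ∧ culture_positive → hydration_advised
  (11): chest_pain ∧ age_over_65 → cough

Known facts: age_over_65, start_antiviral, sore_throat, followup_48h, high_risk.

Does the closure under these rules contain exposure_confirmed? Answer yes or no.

Round 1: (2) [start_antiviral → order_xray]; (7) [sore_throat ∧ followup_48h → chest_pain]; (9) [followup_48h ∧ age_over_65 → order_pcr]. Adds order_xray, chest_pain, order_pcr.
Round 2: (1) [order_pcr ∧ age_over_65 → culture_positive]; (11) [chest_pain ∧ age_over_65 → cough]. Adds culture_positive, cough.
Round 3: (10) [cough ∧ culture_positive → hydration_advised]. Adds hydration_advised.
Round 4: (5) [hydration_advised ∧ age_over_65 → immunocompromised]. Adds immunocompromised.
Round 5: (4) [immunocompromised → discharge_ok]. Adds discharge_ok.
Fixed point reached. exposure_confirmed is concluded only by (3); (3) needs observe_4h (never derived).

no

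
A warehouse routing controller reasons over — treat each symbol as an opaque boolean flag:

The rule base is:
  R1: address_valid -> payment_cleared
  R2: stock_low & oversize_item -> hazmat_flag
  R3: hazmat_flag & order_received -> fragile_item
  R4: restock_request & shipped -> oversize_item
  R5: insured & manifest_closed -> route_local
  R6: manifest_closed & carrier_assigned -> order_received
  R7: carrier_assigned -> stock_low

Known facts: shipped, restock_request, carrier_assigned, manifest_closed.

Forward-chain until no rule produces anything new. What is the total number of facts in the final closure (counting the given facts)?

9

Round 1: R4 [restock_request & shipped -> oversize_item]; R6 [manifest_closed & carrier_assigned -> order_received]; R7 [carrier_assigned -> stock_low]. Adds oversize_item, order_received, stock_low.
Round 2: R2 [stock_low & oversize_item -> hazmat_flag]. Adds hazmat_flag.
Round 3: R3 [hazmat_flag & order_received -> fragile_item]. Adds fragile_item.
Closure: {carrier_assigned, fragile_item, hazmat_flag, manifest_closed, order_received, oversize_item, restock_request, shipped, stock_low} — 9 facts.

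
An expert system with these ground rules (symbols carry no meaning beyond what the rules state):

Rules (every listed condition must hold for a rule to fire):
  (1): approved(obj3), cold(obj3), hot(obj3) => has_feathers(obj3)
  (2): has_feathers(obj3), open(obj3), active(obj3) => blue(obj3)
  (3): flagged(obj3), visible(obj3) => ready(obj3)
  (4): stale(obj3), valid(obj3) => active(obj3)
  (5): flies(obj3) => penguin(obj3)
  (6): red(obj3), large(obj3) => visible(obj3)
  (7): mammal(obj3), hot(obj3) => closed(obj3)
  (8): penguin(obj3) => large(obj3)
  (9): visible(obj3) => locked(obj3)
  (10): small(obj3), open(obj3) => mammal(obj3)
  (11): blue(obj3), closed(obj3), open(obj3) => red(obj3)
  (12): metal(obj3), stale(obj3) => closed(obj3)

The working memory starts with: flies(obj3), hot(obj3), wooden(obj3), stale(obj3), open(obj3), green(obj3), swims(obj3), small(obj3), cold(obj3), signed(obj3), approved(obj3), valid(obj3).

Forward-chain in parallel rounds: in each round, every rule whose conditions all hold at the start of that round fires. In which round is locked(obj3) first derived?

Round 1 fires (1), (4), (5), (10), giving has_feathers(obj3), active(obj3), penguin(obj3), mammal(obj3).
Round 2 fires (2), (7), (8), giving blue(obj3), closed(obj3), large(obj3).
Round 3 fires (11), giving red(obj3).
Round 4 fires (6), giving visible(obj3).
Round 5 fires (9), giving locked(obj3).
locked(obj3) first appears in round 5.

5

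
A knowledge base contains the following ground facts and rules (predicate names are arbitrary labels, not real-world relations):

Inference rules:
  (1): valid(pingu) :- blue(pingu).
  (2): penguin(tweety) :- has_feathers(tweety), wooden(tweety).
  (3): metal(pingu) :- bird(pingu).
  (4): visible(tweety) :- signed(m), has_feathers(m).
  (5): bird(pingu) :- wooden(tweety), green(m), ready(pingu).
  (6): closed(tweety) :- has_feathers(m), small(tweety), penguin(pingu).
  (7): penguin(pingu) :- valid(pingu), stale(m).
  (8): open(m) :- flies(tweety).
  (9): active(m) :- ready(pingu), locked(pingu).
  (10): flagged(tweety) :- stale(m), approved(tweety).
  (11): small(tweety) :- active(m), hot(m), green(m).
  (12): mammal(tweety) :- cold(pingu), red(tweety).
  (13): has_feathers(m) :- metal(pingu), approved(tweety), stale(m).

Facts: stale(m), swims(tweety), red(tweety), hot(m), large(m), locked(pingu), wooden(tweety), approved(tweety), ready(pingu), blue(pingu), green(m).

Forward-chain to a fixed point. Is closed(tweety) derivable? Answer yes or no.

yes

[1] (1) [valid(pingu) :- blue(pingu).]; (5) [bird(pingu) :- wooden(tweety), green(m), ready(pingu).]; (9) [active(m) :- ready(pingu), locked(pingu).]; (10) [flagged(tweety) :- stale(m), approved(tweety).]. ⇒ new: valid(pingu), bird(pingu), active(m), flagged(tweety).
[2] (3) [metal(pingu) :- bird(pingu).]; (7) [penguin(pingu) :- valid(pingu), stale(m).]; (11) [small(tweety) :- active(m), hot(m), green(m).]. ⇒ new: metal(pingu), penguin(pingu), small(tweety).
[3] (13) [has_feathers(m) :- metal(pingu), approved(tweety), stale(m).]. ⇒ new: has_feathers(m).
[4] (6) [closed(tweety) :- has_feathers(m), small(tweety), penguin(pingu).]. ⇒ new: closed(tweety).
closed(tweety) appears in round 4, so it is derivable.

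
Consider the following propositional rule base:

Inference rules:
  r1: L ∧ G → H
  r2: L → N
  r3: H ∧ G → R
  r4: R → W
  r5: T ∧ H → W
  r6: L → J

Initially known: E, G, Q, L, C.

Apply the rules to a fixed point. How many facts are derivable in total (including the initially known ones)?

10

Round 1: r1 [L ∧ G → H]; r2 [L → N]; r6 [L → J]. Adds H, N, J.
Round 2: r3 [H ∧ G → R]. Adds R.
Round 3: r4 [R → W]. Adds W.
Closure: {C, E, G, H, J, L, N, Q, R, W} — 10 facts.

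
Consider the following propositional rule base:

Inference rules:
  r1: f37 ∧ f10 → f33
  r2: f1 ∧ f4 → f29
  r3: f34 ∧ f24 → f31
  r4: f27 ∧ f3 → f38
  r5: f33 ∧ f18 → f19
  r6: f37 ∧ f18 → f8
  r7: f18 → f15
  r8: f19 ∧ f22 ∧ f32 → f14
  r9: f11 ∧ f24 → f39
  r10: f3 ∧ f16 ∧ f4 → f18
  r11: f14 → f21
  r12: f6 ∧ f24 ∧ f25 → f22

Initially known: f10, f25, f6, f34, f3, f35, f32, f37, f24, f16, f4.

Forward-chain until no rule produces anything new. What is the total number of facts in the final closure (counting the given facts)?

Round 1: r1 [f37 ∧ f10 → f33]; r3 [f34 ∧ f24 → f31]; r10 [f3 ∧ f16 ∧ f4 → f18]; r12 [f6 ∧ f24 ∧ f25 → f22]. New: f33, f31, f18, f22.
Round 2: r5 [f33 ∧ f18 → f19]; r6 [f37 ∧ f18 → f8]; r7 [f18 → f15]. New: f19, f8, f15.
Round 3: r8 [f19 ∧ f22 ∧ f32 → f14]. New: f14.
Round 4: r11 [f14 → f21]. New: f21.
Closure: {f10, f14, f15, f16, f18, f19, f21, f22, f24, f25, f3, f31, f32, f33, f34, f35, f37, f4, f6, f8} — 20 facts.

20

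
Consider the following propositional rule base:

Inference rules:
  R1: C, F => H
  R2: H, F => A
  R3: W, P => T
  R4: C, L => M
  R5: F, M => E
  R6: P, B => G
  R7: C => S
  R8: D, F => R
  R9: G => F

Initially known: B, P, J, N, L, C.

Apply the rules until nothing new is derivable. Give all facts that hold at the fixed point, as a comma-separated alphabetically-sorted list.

Round 1: R4 [C, L => M]; R6 [P, B => G]; R7 [C => S]. New: M, G, S.
Round 2: R9 [G => F]. New: F.
Round 3: R1 [C, F => H]; R5 [F, M => E]. New: H, E.
Round 4: R2 [H, F => A]. New: A.

A, B, C, E, F, G, H, J, L, M, N, P, S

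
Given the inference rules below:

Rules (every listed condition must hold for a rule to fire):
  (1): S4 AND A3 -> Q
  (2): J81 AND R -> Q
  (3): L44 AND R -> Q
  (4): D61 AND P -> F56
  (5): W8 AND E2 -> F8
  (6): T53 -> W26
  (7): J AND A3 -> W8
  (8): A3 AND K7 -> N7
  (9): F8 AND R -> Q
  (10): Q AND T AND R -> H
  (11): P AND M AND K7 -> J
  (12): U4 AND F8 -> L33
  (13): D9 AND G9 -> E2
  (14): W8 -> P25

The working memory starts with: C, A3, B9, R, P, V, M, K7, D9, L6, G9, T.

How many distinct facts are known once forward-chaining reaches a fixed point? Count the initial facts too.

20

Round 1 — (8), (11), (13), derive N7, J, E2.
Round 2 — (7), derive W8.
Round 3 — (5), (14), derive F8, P25.
Round 4 — (9), derive Q.
Round 5 — (10), derive H.
Closure: {A3, B9, C, D9, E2, F8, G9, H, J, K7, L6, M, N7, P, P25, Q, R, T, V, W8} — 20 facts.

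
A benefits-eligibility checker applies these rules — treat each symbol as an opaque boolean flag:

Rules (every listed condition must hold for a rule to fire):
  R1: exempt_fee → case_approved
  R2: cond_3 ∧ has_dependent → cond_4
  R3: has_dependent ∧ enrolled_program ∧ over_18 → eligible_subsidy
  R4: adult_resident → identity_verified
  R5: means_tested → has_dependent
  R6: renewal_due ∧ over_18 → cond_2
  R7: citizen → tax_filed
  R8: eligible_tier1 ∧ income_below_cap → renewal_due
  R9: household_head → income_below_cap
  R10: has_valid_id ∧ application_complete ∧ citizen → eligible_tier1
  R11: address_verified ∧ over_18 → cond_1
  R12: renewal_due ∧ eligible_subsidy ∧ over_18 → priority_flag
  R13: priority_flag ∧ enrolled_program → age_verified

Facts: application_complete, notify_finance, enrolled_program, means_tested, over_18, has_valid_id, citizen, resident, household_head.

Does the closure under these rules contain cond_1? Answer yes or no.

no

Round 1 — R5, R7, R9, R10, derive has_dependent, tax_filed, income_below_cap, eligible_tier1.
Round 2 — R3, R8, derive eligible_subsidy, renewal_due.
Round 3 — R6, R12, derive cond_2, priority_flag.
Round 4 — R13, derive age_verified.
Fixed point reached. cond_1 is concluded only by R11; R11 needs address_verified (never derived).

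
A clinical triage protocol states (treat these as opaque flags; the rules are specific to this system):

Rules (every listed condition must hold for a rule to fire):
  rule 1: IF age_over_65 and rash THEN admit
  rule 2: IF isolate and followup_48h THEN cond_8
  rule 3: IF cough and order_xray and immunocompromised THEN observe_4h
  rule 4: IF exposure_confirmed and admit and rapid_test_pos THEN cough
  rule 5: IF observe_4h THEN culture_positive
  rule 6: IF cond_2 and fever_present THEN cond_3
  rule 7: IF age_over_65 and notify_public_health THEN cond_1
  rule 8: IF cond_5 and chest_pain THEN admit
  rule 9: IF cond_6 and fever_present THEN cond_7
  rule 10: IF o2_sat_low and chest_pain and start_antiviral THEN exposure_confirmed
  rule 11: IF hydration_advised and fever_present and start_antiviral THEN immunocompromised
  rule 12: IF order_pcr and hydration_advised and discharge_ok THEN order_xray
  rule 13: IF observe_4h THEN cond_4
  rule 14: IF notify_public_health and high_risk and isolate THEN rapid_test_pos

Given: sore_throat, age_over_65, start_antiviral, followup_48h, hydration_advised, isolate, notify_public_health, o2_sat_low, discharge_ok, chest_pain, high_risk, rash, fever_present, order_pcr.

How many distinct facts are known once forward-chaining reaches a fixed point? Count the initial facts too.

25

Round 1 — rule 1, rule 2, rule 7, rule 10, rule 11, rule 12, rule 14, derive admit, cond_8, cond_1, exposure_confirmed, immunocompromised, order_xray, rapid_test_pos.
Round 2 — rule 4, derive cough.
Round 3 — rule 3, derive observe_4h.
Round 4 — rule 5, rule 13, derive culture_positive, cond_4.
Closure: {admit, age_over_65, chest_pain, cond_1, cond_4, cond_8, cough, culture_positive, discharge_ok, exposure_confirmed, fever_present, followup_48h, high_risk, hydration_advised, immunocompromised, isolate, notify_public_health, o2_sat_low, observe_4h, order_pcr, order_xray, rapid_test_pos, rash, sore_throat, start_antiviral} — 25 facts.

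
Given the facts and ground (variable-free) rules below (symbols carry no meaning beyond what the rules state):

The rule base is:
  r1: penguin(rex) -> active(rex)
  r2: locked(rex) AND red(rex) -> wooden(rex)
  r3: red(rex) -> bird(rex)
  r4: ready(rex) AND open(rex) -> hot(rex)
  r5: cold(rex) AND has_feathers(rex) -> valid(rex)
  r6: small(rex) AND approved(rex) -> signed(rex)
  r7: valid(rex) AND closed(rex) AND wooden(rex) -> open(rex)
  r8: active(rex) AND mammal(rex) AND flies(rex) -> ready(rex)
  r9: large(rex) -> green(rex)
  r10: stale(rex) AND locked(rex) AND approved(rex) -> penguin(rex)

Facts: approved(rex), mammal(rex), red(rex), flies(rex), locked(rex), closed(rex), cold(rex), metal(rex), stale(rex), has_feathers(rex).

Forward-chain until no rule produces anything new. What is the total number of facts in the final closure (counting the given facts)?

18

[1] r2 [locked(rex) AND red(rex) -> wooden(rex)]; r3 [red(rex) -> bird(rex)]; r5 [cold(rex) AND has_feathers(rex) -> valid(rex)]; r10 [stale(rex) AND locked(rex) AND approved(rex) -> penguin(rex)]. ⇒ new: wooden(rex), bird(rex), valid(rex), penguin(rex).
[2] r1 [penguin(rex) -> active(rex)]; r7 [valid(rex) AND closed(rex) AND wooden(rex) -> open(rex)]. ⇒ new: active(rex), open(rex).
[3] r8 [active(rex) AND mammal(rex) AND flies(rex) -> ready(rex)]. ⇒ new: ready(rex).
[4] r4 [ready(rex) AND open(rex) -> hot(rex)]. ⇒ new: hot(rex).
Closure: {active(rex), approved(rex), bird(rex), closed(rex), cold(rex), flies(rex), has_feathers(rex), hot(rex), locked(rex), mammal(rex), metal(rex), open(rex), penguin(rex), ready(rex), red(rex), stale(rex), valid(rex), wooden(rex)} — 18 facts.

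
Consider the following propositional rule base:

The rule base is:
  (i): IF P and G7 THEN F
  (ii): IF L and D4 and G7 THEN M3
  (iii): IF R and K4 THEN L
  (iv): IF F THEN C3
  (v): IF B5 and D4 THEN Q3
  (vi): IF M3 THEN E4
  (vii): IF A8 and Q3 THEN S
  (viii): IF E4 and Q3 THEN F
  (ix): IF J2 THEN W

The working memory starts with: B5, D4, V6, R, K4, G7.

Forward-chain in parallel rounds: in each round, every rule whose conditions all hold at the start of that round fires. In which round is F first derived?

Round 1: (iii) [IF R and K4 THEN L]; (v) [IF B5 and D4 THEN Q3]. Adds L, Q3.
Round 2: (ii) [IF L and D4 and G7 THEN M3]. Adds M3.
Round 3: (vi) [IF M3 THEN E4]. Adds E4.
Round 4: (viii) [IF E4 and Q3 THEN F]. Adds F.
F first appears in round 4.

4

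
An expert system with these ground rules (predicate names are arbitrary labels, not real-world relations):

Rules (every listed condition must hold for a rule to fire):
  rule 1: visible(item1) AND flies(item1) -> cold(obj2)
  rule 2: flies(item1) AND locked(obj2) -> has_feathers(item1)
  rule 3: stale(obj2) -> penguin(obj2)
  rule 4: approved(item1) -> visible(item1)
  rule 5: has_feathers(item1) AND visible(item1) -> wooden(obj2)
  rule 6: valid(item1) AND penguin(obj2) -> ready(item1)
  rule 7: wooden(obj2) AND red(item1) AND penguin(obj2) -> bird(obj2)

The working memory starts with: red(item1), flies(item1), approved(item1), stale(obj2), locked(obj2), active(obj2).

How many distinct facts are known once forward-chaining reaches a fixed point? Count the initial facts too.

Round 1 — rule 2, rule 3, rule 4, derive has_feathers(item1), penguin(obj2), visible(item1).
Round 2 — rule 1, rule 5, derive cold(obj2), wooden(obj2).
Round 3 — rule 7, derive bird(obj2).
Closure: {active(obj2), approved(item1), bird(obj2), cold(obj2), flies(item1), has_feathers(item1), locked(obj2), penguin(obj2), red(item1), stale(obj2), visible(item1), wooden(obj2)} — 12 facts.

12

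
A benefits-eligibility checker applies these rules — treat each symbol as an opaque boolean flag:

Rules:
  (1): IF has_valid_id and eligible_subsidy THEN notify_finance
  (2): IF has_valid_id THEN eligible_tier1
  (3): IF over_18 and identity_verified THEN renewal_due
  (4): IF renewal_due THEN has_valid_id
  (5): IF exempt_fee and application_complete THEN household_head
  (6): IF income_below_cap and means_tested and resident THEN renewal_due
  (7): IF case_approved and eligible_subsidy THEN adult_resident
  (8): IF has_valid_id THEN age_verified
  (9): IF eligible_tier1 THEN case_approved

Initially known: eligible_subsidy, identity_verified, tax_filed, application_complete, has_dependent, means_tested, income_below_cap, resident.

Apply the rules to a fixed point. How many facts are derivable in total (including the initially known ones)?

15

Round 1 — (6), derive renewal_due.
Round 2 — (4), derive has_valid_id.
Round 3 — (1), (2), (8), derive notify_finance, eligible_tier1, age_verified.
Round 4 — (9), derive case_approved.
Round 5 — (7), derive adult_resident.
Closure: {adult_resident, age_verified, application_complete, case_approved, eligible_subsidy, eligible_tier1, has_dependent, has_valid_id, identity_verified, income_below_cap, means_tested, notify_finance, renewal_due, resident, tax_filed} — 15 facts.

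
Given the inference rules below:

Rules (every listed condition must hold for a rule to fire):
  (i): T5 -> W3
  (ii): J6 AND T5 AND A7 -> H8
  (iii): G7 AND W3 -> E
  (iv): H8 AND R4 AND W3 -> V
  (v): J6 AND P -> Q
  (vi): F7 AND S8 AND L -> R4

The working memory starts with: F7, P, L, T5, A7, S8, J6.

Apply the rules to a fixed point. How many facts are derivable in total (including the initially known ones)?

Round 1: (i) [T5 -> W3]; (ii) [J6 AND T5 AND A7 -> H8]; (v) [J6 AND P -> Q]; (vi) [F7 AND S8 AND L -> R4]. Adds W3, H8, Q, R4.
Round 2: (iv) [H8 AND R4 AND W3 -> V]. Adds V.
Closure: {A7, F7, H8, J6, L, P, Q, R4, S8, T5, V, W3} — 12 facts.

12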